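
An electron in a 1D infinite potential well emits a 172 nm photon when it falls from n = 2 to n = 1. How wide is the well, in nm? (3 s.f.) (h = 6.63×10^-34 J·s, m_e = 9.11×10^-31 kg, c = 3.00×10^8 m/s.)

L = 0.396 nm

The photon carries ΔE = hc/λ = 6.63×10^-34·3.00×10^8/1.72×10^-7 m = 1.156×10^-18 J.
Since ΔE = (2² − 1²)E_1, E_1 = 3.853×10^-19 J, and L = h/√(8m_eE_1) = 3.96×10^-10 m = 0.396 nm.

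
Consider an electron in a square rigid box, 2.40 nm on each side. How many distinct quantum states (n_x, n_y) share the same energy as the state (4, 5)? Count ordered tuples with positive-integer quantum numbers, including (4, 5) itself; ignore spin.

degeneracy = 2

The level has n_x² + n_y² = 41. The ordered positive-integer solutions are (4, 5), (5, 4).
That gives 2 states.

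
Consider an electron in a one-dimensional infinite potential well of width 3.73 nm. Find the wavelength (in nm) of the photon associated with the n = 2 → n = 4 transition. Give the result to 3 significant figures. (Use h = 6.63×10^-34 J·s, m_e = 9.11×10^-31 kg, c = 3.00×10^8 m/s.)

E_1 = h²/(8m_eL²) = 4.335×10^-21 J, so ΔE = (4² − 2²)E_1 = 5.202×10^-20 J.
λ = hc/ΔE = (6.63×10^-34·3.00×10^8)/5.202×10^-20 = 3.82×10^-6 m = 3.82×10^3 nm.

λ = 3.82×10^3 nm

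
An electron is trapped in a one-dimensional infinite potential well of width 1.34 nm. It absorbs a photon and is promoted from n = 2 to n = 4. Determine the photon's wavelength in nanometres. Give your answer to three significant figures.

E_1 = h²/(8m_eL²) = 3.355×10^-20 J, so ΔE = (4² − 2²)E_1 = 4.026×10^-19 J.
λ = hc/ΔE = (6.626×10^-34·2.998×10^8)/4.026×10^-19 = 4.93×10^-7 m = 493 nm.

λ = 493 nm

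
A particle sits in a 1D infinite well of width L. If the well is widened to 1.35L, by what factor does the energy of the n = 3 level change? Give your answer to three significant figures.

E_n ∝ 1/L², so the energy scales by 1/1.35² = 0.549.

0.549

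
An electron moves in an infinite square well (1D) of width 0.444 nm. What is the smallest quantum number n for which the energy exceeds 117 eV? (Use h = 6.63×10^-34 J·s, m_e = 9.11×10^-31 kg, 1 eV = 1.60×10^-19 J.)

E_1 = h²/(8m_eL²) = 3.060×10^-19 J = 1.913 eV.
Need n² > 117/1.913 = 61.16, i.e. n > 7.820.
The smallest integer satisfying this is n = 8.

n = 8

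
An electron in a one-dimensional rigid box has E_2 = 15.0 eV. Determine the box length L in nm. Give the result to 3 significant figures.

L = 0.317 nm

From E_n = n²h²/(8m_eL²), L = n·h/√(8m_eE_n).
E_2 = 15.0 eV = 2.403×10^-18 J, so L = 2·6.626×10^-34/√(8·9.109×10^-31·2.403×10^-18) = 3.17×10^-10 m = 0.317 nm.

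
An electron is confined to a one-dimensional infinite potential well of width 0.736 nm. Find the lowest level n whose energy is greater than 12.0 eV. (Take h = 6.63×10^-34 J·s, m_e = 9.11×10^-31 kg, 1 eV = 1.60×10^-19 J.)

n = 5

E_1 = h²/(8m_eL²) = 1.113×10^-19 J = 0.6956 eV.
Need n² > 12.0/0.6956 = 17.25, i.e. n > 4.153.
The smallest integer satisfying this is n = 5.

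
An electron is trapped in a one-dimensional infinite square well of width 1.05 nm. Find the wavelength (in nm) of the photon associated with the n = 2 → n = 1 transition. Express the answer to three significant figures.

E_1 = h²/(8m_eL²) = 5.465×10^-20 J, so ΔE = (2² − 1²)E_1 = 1.640×10^-19 J.
λ = hc/ΔE = (6.626×10^-34·2.998×10^8)/1.640×10^-19 = 1.21×10^-6 m = 1.21×10^3 nm.

λ = 1.21×10^3 nm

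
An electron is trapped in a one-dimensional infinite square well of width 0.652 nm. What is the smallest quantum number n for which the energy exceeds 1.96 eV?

E_1 = h²/(8m_eL²) = 1.417×10^-19 J = 0.8845 eV.
Need n² > 1.96/0.8845 = 2.216, i.e. n > 1.489.
The smallest integer satisfying this is n = 2.

n = 2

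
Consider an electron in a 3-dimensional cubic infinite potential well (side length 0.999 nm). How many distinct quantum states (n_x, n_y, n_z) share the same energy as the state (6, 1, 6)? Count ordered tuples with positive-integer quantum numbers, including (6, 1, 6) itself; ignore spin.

degeneracy = 3

The level has n_x² + n_y² + n_z² = 73. The ordered positive-integer solutions are (1, 6, 6), (6, 1, 6), (6, 6, 1).
That gives 3 states.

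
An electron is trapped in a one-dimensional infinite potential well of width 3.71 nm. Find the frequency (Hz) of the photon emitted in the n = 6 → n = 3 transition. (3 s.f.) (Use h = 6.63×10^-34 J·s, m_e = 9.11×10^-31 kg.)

f = 1.78×10^14 Hz

E_1 = h²/(8m_eL²) = 4.382×10^-21 J and ΔE = (6² − 3²)E_1 = 1.183×10^-19 J.
f = ΔE/h = 1.183×10^-19/6.63×10^-34 = 1.78×10^14 Hz.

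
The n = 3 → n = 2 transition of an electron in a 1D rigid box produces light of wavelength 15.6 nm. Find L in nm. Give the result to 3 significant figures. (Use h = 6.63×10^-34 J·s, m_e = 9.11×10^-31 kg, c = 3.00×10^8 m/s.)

L = 0.154 nm

The photon carries ΔE = hc/λ = 6.63×10^-34·3.00×10^8/1.56×10^-8 m = 1.275×10^-17 J.
Since ΔE = (3² − 2²)E_1, E_1 = 2.550×10^-18 J, and L = h/√(8m_eE_1) = 1.54×10^-10 m = 0.154 nm.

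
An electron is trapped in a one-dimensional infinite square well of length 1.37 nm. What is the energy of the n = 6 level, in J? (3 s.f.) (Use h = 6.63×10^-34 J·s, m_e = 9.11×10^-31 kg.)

E_6 = 1.16×10^-18 J

For an infinite well E_n = n²h²/(8m_eL²), so E_1 = h²/(8m_eL²) = (6.63×10^-34)²/(8·9.11×10^-31·(1.37×10^-9 m)²) = 3.213×10^-20 J.
Then E_6 = 6²·E_1 = 36·3.213×10^-20 J = 1.16×10^-18 J.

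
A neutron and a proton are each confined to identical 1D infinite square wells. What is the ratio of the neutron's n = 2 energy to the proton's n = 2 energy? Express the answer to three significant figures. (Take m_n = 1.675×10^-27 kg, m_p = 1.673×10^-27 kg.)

0.999

E_n ∝ 1/m at fixed n and L, so the ratio is m_p/m_n = 1.673×10^-27/1.675×10^-27 = 0.999.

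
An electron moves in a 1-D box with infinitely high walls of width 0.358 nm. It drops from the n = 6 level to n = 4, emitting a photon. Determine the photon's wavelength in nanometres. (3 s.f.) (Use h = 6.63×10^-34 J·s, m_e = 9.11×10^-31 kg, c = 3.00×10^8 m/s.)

E_1 = h²/(8m_eL²) = 4.706×10^-19 J, so ΔE = (6² − 4²)E_1 = 9.412×10^-18 J.
λ = hc/ΔE = (6.63×10^-34·3.00×10^8)/9.412×10^-18 = 2.11×10^-8 m = 21.1 nm.

λ = 21.1 nm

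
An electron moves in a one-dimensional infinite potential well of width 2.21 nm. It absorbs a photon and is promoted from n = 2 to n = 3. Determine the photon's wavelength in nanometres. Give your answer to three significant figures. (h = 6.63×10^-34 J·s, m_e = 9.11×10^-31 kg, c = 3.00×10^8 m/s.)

E_1 = h²/(8m_eL²) = 1.235×10^-20 J, so ΔE = (3² − 2²)E_1 = 6.175×10^-20 J.
λ = hc/ΔE = (6.63×10^-34·3.00×10^8)/6.175×10^-20 = 3.22×10^-6 m = 3.22×10^3 nm.

λ = 3.22×10^3 nm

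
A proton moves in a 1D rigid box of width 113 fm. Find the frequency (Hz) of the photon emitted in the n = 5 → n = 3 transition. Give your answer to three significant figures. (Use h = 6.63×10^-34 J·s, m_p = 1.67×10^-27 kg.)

E_1 = h²/(8m_pL²) = 2.577×10^-15 J and ΔE = (5² − 3²)E_1 = 4.123×10^-14 J.
f = ΔE/h = 4.123×10^-14/6.63×10^-34 = 6.22×10^19 Hz.

f = 6.22×10^19 Hz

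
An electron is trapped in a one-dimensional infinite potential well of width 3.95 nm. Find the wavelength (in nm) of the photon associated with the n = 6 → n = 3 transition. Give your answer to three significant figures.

E_1 = h²/(8m_eL²) = 3.861×10^-21 J, so ΔE = (6² − 3²)E_1 = 1.042×10^-19 J.
λ = hc/ΔE = (6.626×10^-34·2.998×10^8)/1.042×10^-19 = 1.91×10^-6 m = 1.91×10^3 nm.

λ = 1.91×10^3 nm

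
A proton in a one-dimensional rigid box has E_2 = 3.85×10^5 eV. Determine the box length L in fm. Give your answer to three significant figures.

From E_n = n²h²/(8m_pL²), L = n·h/√(8m_pE_n).
E_2 = 3.85×10^5 eV = 6.168×10^-14 J, so L = 2·6.626×10^-34/√(8·1.673×10^-27·6.168×10^-14) = 4.61×10^-14 m = 46.1 fm.

L = 46.1 fm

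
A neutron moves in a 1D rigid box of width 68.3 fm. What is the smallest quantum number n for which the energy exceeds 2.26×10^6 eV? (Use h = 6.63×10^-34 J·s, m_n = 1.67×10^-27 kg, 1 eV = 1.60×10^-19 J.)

n = 8

E_1 = h²/(8m_nL²) = 7.053×10^-15 J = 4.408×10^4 eV.
Need n² > 2.26×10^6/4.408×10^4 = 51.27, i.e. n > 7.160.
The smallest integer satisfying this is n = 8.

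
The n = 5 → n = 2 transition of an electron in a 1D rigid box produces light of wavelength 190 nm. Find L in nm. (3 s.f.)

The photon carries ΔE = hc/λ = 6.626×10^-34·2.998×10^8/1.90×10^-7 m = 1.046×10^-18 J.
Since ΔE = (5² − 2²)E_1, E_1 = 4.981×10^-20 J, and L = h/√(8m_eE_1) = 1.10×10^-9 m = 1.10 nm.

L = 1.10 nm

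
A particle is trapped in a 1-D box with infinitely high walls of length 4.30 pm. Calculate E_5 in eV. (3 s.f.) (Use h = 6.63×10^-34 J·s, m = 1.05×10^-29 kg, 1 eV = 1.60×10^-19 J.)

For an infinite well E_n = n²h²/(8mL²), so E_1 = h²/(8mL²) = (6.63×10^-34)²/(8·1.05×10^-29·(4.30×10^-12 m)²) = 2.830×10^-16 J.
Then E_5 = 5²·E_1 = 25·2.830×10^-16 J = 7.075×10^-15 J.
Converting, E_5 = 7.075×10^-15 J / (1.60×10^-19 J/eV) = 4.42×10^4 eV.

E_5 = 4.42×10^4 eV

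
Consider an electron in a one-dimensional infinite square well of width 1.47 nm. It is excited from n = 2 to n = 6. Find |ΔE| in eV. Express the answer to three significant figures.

E_1 = h²/(8m_eL²) = 2.788×10^-20 J.
|ΔE| = |2² − 6²|·E_1 = 32·2.788×10^-20 J = 8.922×10^-19 J = 5.57 eV.

|ΔE| = 5.57 eV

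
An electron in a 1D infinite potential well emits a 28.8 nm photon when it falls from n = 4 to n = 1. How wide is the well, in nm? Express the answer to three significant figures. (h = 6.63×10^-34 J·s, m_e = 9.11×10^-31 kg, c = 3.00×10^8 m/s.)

L = 0.362 nm

The photon carries ΔE = hc/λ = 6.63×10^-34·3.00×10^8/2.88×10^-8 m = 6.906×10^-18 J.
Since ΔE = (4² − 1²)E_1, E_1 = 4.604×10^-19 J, and L = h/√(8m_eE_1) = 3.62×10^-10 m = 0.362 nm.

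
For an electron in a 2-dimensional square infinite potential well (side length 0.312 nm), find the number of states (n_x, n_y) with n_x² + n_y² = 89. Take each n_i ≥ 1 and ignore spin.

degeneracy = 2

The level has n_x² + n_y² = 89. The ordered positive-integer solutions are (5, 8), (8, 5).
That gives 2 states.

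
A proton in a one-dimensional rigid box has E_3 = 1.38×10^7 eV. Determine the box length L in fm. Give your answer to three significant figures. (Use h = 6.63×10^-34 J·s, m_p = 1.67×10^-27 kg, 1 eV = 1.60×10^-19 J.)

L = 11.6 fm

From E_n = n²h²/(8m_pL²), L = n·h/√(8m_pE_n).
E_3 = 1.38×10^7 eV = 2.208×10^-12 J, so L = 3·6.63×10^-34/√(8·1.67×10^-27·2.208×10^-12) = 1.16×10^-14 m = 11.6 fm.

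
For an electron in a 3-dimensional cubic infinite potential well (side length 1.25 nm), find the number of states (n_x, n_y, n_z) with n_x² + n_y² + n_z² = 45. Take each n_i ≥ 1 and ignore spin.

The level has n_x² + n_y² + n_z² = 45. The ordered positive-integer solutions are (2, 4, 5), (2, 5, 4), (4, 2, 5), (4, 5, 2), (5, 2, 4), (5, 4, 2).
That gives 6 states.

degeneracy = 6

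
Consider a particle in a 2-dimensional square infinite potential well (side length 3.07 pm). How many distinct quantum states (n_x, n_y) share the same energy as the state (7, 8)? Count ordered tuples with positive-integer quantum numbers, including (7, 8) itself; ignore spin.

degeneracy = 2

The level has n_x² + n_y² = 113. The ordered positive-integer solutions are (7, 8), (8, 7).
That gives 2 states.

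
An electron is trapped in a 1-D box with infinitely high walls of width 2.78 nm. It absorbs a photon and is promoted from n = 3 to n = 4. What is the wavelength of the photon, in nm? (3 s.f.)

E_1 = h²/(8m_eL²) = 7.796×10^-21 J, so ΔE = (4² − 3²)E_1 = 5.457×10^-20 J.
λ = hc/ΔE = (6.626×10^-34·2.998×10^8)/5.457×10^-20 = 3.64×10^-6 m = 3.64×10^3 nm.

λ = 3.64×10^3 nm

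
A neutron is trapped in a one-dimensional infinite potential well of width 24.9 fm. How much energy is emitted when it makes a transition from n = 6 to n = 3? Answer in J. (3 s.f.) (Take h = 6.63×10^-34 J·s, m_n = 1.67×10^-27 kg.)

|ΔE| = 1.43×10^-12 J

E_1 = h²/(8m_nL²) = 5.307×10^-14 J.
|ΔE| = |6² − 3²|·E_1 = 27·5.307×10^-14 J = 1.43×10^-12 J.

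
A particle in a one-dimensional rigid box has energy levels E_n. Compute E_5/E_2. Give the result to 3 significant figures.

6.25

E_n ∝ n², so E_5/E_2 = 5²/2² = 25/4 = 6.25.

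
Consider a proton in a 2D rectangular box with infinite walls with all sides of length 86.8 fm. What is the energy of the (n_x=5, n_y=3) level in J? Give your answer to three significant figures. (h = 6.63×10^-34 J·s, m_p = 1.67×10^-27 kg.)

For a 2D rectangular well E = (h²/8m_p)·Σ n_i²/L_i² = (6.63×10^-34)²/(8·1.67×10^-27) · [5²/(86.8 fm)² + 3²/(86.8 fm)²].
Evaluating gives E = 1.48×10^-13 J.

E = 1.48×10^-13 J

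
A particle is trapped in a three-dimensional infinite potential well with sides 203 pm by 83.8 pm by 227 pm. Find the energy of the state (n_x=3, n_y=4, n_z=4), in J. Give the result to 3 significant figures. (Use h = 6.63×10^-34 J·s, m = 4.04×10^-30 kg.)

E = 3.82×10^-17 J

For a 3D rectangular well E = (h²/8m)·Σ n_i²/L_i² = (6.63×10^-34)²/(8·4.04×10^-30) · [3²/(203 pm)² + 4²/(83.8 pm)² + 4²/(227 pm)²].
Evaluating gives E = 3.82×10^-17 J.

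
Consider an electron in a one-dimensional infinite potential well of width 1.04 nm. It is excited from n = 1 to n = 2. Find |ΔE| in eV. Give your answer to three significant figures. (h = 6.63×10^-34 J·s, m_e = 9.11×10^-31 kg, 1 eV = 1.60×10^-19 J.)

E_1 = h²/(8m_eL²) = 5.576×10^-20 J.
|ΔE| = |1² − 2²|·E_1 = 3·5.576×10^-20 J = 1.673×10^-19 J = 1.05 eV.

|ΔE| = 1.05 eV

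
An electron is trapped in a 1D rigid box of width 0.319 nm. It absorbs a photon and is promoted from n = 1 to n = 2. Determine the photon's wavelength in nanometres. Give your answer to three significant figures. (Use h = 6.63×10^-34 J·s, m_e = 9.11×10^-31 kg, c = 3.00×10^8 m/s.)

λ = 112 nm

E_1 = h²/(8m_eL²) = 5.927×10^-19 J, so ΔE = (2² − 1²)E_1 = 1.778×10^-18 J.
λ = hc/ΔE = (6.63×10^-34·3.00×10^8)/1.778×10^-18 = 1.12×10^-7 m = 112 nm.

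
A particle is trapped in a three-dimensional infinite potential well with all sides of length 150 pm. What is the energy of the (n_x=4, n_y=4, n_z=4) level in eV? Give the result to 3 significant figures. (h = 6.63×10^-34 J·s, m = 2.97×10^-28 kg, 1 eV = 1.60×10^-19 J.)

E = 2.47 eV

For a 3D rectangular well E = (h²/8m)·Σ n_i²/L_i² = (6.63×10^-34)²/(8·2.97×10^-28) · [4²/(150 pm)² + 4²/(150 pm)² + 4²/(150 pm)²].
Evaluating gives E = 3.947×10^-19 J = 2.47 eV.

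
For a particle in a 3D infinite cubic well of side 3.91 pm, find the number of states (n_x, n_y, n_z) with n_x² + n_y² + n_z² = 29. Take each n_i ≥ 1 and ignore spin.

degeneracy = 6

The level has n_x² + n_y² + n_z² = 29. The ordered positive-integer solutions are (2, 3, 4), (2, 4, 3), (3, 2, 4), (3, 4, 2), (4, 2, 3), (4, 3, 2).
That gives 6 states.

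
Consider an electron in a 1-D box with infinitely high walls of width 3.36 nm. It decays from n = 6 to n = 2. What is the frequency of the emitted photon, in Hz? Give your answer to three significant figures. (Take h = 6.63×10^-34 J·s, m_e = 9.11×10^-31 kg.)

f = 2.58×10^14 Hz

E_1 = h²/(8m_eL²) = 5.342×10^-21 J and ΔE = (6² − 2²)E_1 = 1.709×10^-19 J.
f = ΔE/h = 1.709×10^-19/6.63×10^-34 = 2.58×10^14 Hz.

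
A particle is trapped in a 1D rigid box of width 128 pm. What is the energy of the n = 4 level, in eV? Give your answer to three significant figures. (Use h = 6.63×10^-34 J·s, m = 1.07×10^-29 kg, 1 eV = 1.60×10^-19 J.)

E_4 = 31.3 eV

For an infinite well E_n = n²h²/(8mL²), so E_1 = h²/(8mL²) = (6.63×10^-34)²/(8·1.07×10^-29·(1.28×10^-10 m)²) = 3.134×10^-19 J.
Then E_4 = 4²·E_1 = 16·3.134×10^-19 J = 5.014×10^-18 J.
Converting, E_4 = 5.014×10^-18 J / (1.60×10^-19 J/eV) = 31.3 eV.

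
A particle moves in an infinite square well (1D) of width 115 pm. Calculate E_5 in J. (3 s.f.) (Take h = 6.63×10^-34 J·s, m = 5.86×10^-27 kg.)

For an infinite well E_n = n²h²/(8mL²), so E_1 = h²/(8mL²) = (6.63×10^-34)²/(8·5.86×10^-27·(1.15×10^-10 m)²) = 7.090×10^-22 J.
Then E_5 = 5²·E_1 = 25·7.090×10^-22 J = 1.77×10^-20 J.

E_5 = 1.77×10^-20 J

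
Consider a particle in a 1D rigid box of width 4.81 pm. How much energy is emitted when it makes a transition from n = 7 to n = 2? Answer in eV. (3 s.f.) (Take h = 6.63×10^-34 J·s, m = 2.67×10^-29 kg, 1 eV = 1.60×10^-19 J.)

E_1 = h²/(8mL²) = 8.895×10^-17 J.
|ΔE| = |7² − 2²|·E_1 = 45·8.895×10^-17 J = 4.003×10^-15 J = 2.50×10^4 eV.

|ΔE| = 2.50×10^4 eV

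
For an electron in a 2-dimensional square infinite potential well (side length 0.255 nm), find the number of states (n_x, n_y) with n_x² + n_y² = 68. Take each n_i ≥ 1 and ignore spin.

degeneracy = 2

The level has n_x² + n_y² = 68. The ordered positive-integer solutions are (2, 8), (8, 2).
That gives 2 states.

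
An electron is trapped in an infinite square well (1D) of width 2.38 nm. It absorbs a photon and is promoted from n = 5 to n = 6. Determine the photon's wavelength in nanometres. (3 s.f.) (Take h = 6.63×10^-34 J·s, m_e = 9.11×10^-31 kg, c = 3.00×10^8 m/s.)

λ = 1.70×10^3 nm

E_1 = h²/(8m_eL²) = 1.065×10^-20 J, so ΔE = (6² − 5²)E_1 = 1.171×10^-19 J.
λ = hc/ΔE = (6.63×10^-34·3.00×10^8)/1.171×10^-19 = 1.70×10^-6 m = 1.70×10^3 nm.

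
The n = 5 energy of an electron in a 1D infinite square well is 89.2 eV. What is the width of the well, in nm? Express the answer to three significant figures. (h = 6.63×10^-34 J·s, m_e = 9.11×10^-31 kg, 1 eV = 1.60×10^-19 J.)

L = 0.325 nm

From E_n = n²h²/(8m_eL²), L = n·h/√(8m_eE_n).
E_5 = 89.2 eV = 1.427×10^-17 J, so L = 5·6.63×10^-34/√(8·9.11×10^-31·1.427×10^-17) = 3.25×10^-10 m = 0.325 nm.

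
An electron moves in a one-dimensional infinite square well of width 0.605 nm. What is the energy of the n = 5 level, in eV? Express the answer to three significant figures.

For an infinite well E_n = n²h²/(8m_eL²), so E_1 = h²/(8m_eL²) = (6.626×10^-34)²/(8·9.109×10^-31·(6.05×10^-10 m)²) = 1.646×10^-19 J.
Then E_5 = 5²·E_1 = 25·1.646×10^-19 J = 4.115×10^-18 J.
Converting, E_5 = 4.115×10^-18 J / (1.602×10^-19 J/eV) = 25.7 eV.

E_5 = 25.7 eV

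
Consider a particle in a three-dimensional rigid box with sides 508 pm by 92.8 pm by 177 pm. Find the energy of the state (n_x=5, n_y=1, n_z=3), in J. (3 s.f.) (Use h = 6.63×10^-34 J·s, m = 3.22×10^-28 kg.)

E = 8.54×10^-20 J

For a 3D rectangular well E = (h²/8m)·Σ n_i²/L_i² = (6.63×10^-34)²/(8·3.22×10^-28) · [5²/(508 pm)² + 1²/(92.8 pm)² + 3²/(177 pm)²].
Evaluating gives E = 8.54×10^-20 J.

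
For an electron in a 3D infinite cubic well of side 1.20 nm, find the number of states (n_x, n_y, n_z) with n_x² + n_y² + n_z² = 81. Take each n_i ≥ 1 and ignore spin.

degeneracy = 12

The level has n_x² + n_y² + n_z² = 81. The ordered positive-integer solutions are (1, 4, 8), (1, 8, 4), (3, 6, 6), (4, 1, 8), (4, 4, 7), (4, 7, 4), (4, 8, 1), (6, 3, 6), (6, 6, 3), (7, 4, 4), (8, 1, 4), (8, 4, 1).
That gives 12 states.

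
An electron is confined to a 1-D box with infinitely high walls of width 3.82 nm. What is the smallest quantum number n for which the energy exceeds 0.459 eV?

n = 5

E_1 = h²/(8m_eL²) = 4.129×10^-21 J = 0.02577 eV.
Need n² > 0.459/0.02577 = 17.81, i.e. n > 4.220.
The smallest integer satisfying this is n = 5.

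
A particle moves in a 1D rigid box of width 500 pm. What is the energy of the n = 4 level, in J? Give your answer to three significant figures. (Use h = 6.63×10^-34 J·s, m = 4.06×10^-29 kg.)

For an infinite well E_n = n²h²/(8mL²), so E_1 = h²/(8mL²) = (6.63×10^-34)²/(8·4.06×10^-29·(5.00×10^-10 m)²) = 5.413×10^-21 J.
Then E_4 = 4²·E_1 = 16·5.413×10^-21 J = 8.66×10^-20 J.

E_4 = 8.66×10^-20 J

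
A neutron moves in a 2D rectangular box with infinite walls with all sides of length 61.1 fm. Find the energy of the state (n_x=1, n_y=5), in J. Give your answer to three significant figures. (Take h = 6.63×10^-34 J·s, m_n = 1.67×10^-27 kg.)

E = 2.29×10^-13 J

For a 2D rectangular well E = (h²/8m_n)·Σ n_i²/L_i² = (6.63×10^-34)²/(8·1.67×10^-27) · [1²/(61.1 fm)² + 5²/(61.1 fm)²].
Evaluating gives E = 2.29×10^-13 J.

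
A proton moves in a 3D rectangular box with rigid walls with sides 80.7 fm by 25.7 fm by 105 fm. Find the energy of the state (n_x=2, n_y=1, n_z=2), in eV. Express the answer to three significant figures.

E = 5.10×10^5 eV

For a 3D rectangular well E = (h²/8m_p)·Σ n_i²/L_i² = (6.626×10^-34)²/(8·1.673×10^-27) · [2²/(80.7 fm)² + 1²/(25.7 fm)² + 2²/(105 fm)²].
Evaluating gives E = 8.171×10^-14 J = 5.10×10^5 eV.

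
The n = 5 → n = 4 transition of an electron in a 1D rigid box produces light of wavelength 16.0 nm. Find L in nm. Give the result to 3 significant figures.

The photon carries ΔE = hc/λ = 6.626×10^-34·2.998×10^8/1.60×10^-8 m = 1.242×10^-17 J.
Since ΔE = (5² − 4²)E_1, E_1 = 1.380×10^-18 J, and L = h/√(8m_eE_1) = 2.09×10^-10 m = 0.209 nm.

L = 0.209 nm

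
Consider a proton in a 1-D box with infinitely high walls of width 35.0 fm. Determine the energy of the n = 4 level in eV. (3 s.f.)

For an infinite well E_n = n²h²/(8m_pL²), so E_1 = h²/(8m_pL²) = (6.626×10^-34)²/(8·1.673×10^-27·(3.50×10^-14 m)²) = 2.678×10^-14 J.
Then E_4 = 4²·E_1 = 16·2.678×10^-14 J = 4.285×10^-13 J.
Converting, E_4 = 4.285×10^-13 J / (1.602×10^-19 J/eV) = 2.67×10^6 eV.

E_4 = 2.67×10^6 eV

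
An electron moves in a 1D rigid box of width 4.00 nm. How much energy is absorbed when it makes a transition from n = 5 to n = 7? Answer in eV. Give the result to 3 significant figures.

|ΔE| = 0.564 eV

E_1 = h²/(8m_eL²) = 3.765×10^-21 J.
|ΔE| = |5² − 7²|·E_1 = 24·3.765×10^-21 J = 9.036×10^-20 J = 0.564 eV.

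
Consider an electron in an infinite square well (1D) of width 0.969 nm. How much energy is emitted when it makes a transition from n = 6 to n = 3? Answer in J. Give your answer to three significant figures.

E_1 = h²/(8m_eL²) = 6.416×10^-20 J.
|ΔE| = |6² − 3²|·E_1 = 27·6.416×10^-20 J = 1.73×10^-18 J.

|ΔE| = 1.73×10^-18 J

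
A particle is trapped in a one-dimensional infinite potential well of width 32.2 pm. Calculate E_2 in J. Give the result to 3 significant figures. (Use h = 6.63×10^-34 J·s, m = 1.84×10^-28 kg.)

For an infinite well E_n = n²h²/(8mL²), so E_1 = h²/(8mL²) = (6.63×10^-34)²/(8·1.84×10^-28·(3.22×10^-11 m)²) = 2.880×10^-19 J.
Then E_2 = 2²·E_1 = 4·2.880×10^-19 J = 1.15×10^-18 J.

E_2 = 1.15×10^-18 J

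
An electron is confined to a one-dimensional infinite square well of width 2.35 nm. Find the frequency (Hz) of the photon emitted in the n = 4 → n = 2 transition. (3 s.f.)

E_1 = h²/(8m_eL²) = 1.091×10^-20 J and ΔE = (4² − 2²)E_1 = 1.309×10^-19 J.
f = ΔE/h = 1.309×10^-19/6.626×10^-34 = 1.98×10^14 Hz.

f = 1.98×10^14 Hz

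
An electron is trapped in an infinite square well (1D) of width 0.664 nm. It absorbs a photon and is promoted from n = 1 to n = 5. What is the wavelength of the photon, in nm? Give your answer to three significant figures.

E_1 = h²/(8m_eL²) = 1.366×10^-19 J, so ΔE = (5² − 1²)E_1 = 3.278×10^-18 J.
λ = hc/ΔE = (6.626×10^-34·2.998×10^8)/3.278×10^-18 = 6.06×10^-8 m = 60.6 nm.

λ = 60.6 nm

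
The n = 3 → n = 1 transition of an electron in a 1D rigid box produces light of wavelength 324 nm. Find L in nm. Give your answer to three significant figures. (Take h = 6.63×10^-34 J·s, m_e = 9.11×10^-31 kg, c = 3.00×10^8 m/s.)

The photon carries ΔE = hc/λ = 6.63×10^-34·3.00×10^8/3.24×10^-7 m = 6.139×10^-19 J.
Since ΔE = (3² − 1²)E_1, E_1 = 7.674×10^-20 J, and L = h/√(8m_eE_1) = 8.87×10^-10 m = 0.887 nm.

L = 0.887 nm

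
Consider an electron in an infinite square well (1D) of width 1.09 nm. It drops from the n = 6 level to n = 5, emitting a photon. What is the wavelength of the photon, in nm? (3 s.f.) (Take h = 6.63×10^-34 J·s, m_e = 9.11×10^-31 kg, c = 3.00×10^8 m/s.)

E_1 = h²/(8m_eL²) = 5.077×10^-20 J, so ΔE = (6² − 5²)E_1 = 5.585×10^-19 J.
λ = hc/ΔE = (6.63×10^-34·3.00×10^8)/5.585×10^-19 = 3.56×10^-7 m = 356 nm.

λ = 356 nm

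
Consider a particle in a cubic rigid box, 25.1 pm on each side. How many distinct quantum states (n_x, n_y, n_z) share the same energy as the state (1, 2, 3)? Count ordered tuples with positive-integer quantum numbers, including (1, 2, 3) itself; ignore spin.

The level has n_x² + n_y² + n_z² = 14. The ordered positive-integer solutions are (1, 2, 3), (1, 3, 2), (2, 1, 3), (2, 3, 1), (3, 1, 2), (3, 2, 1).
That gives 6 states.

degeneracy = 6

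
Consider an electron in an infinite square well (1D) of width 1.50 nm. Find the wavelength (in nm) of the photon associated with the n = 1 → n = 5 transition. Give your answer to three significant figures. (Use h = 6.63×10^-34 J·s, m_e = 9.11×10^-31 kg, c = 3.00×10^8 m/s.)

λ = 309 nm

E_1 = h²/(8m_eL²) = 2.681×10^-20 J, so ΔE = (5² − 1²)E_1 = 6.434×10^-19 J.
λ = hc/ΔE = (6.63×10^-34·3.00×10^8)/6.434×10^-19 = 3.09×10^-7 m = 309 nm.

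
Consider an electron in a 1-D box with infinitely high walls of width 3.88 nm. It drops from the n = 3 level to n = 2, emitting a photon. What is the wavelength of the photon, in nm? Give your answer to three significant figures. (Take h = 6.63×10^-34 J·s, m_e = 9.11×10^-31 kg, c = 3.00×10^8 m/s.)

E_1 = h²/(8m_eL²) = 4.006×10^-21 J, so ΔE = (3² − 2²)E_1 = 2.003×10^-20 J.
λ = hc/ΔE = (6.63×10^-34·3.00×10^8)/2.003×10^-20 = 9.93×10^-6 m = 9.93×10^3 nm.

λ = 9.93×10^3 nm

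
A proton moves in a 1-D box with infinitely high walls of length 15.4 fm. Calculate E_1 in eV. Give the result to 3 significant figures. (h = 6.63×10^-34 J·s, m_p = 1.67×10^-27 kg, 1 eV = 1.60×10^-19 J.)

For an infinite well E_n = n²h²/(8m_pL²), so E_1 = h²/(8m_pL²) = (6.63×10^-34)²/(8·1.67×10^-27·(1.54×10^-14 m)²) = 1.387×10^-13 J.
Converting, E_1 = 1.387×10^-13 J / (1.60×10^-19 J/eV) = 8.67×10^5 eV.

E_1 = 8.67×10^5 eV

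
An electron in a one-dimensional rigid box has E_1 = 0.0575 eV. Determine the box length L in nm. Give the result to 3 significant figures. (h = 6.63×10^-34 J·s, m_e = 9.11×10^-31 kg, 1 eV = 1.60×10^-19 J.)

From E_n = n²h²/(8m_eL²), L = n·h/√(8m_eE_n).
E_1 = 0.0575 eV = 9.200×10^-21 J, so L = 1·6.63×10^-34/√(8·9.11×10^-31·9.200×10^-21) = 2.56×10^-9 m = 2.56 nm.

L = 2.56 nm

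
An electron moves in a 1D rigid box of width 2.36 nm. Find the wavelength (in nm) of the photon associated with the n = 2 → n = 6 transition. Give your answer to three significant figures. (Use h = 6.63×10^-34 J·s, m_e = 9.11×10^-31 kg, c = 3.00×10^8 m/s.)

E_1 = h²/(8m_eL²) = 1.083×10^-20 J, so ΔE = (6² − 2²)E_1 = 3.466×10^-19 J.
λ = hc/ΔE = (6.63×10^-34·3.00×10^8)/3.466×10^-19 = 5.74×10^-7 m = 574 nm.

λ = 574 nm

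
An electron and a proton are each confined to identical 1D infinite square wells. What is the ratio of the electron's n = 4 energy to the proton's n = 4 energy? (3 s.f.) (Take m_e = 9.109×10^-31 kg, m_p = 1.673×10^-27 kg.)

E_n ∝ 1/m at fixed n and L, so the ratio is m_p/m_e = 1.673×10^-27/9.109×10^-31 = 1.84×10^3.

1.84×10^3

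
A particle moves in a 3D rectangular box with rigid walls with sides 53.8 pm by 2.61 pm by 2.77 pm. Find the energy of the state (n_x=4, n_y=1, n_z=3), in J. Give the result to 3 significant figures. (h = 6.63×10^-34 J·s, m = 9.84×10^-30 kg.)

E = 7.40×10^-15 J

For a 3D rectangular well E = (h²/8m)·Σ n_i²/L_i² = (6.63×10^-34)²/(8·9.84×10^-30) · [4²/(53.8 pm)² + 1²/(2.61 pm)² + 3²/(2.77 pm)²].
Evaluating gives E = 7.40×10^-15 J.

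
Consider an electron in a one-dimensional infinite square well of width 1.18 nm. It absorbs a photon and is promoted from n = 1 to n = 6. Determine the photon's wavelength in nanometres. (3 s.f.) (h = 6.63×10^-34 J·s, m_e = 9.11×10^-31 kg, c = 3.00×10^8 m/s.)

E_1 = h²/(8m_eL²) = 4.332×10^-20 J, so ΔE = (6² − 1²)E_1 = 1.516×10^-18 J.
λ = hc/ΔE = (6.63×10^-34·3.00×10^8)/1.516×10^-18 = 1.31×10^-7 m = 131 nm.

λ = 131 nm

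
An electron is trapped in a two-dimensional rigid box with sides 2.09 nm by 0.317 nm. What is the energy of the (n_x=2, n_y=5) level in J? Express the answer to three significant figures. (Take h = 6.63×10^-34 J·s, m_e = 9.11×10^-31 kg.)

For a 2D rectangular well E = (h²/8m_e)·Σ n_i²/L_i² = (6.63×10^-34)²/(8·9.11×10^-31) · [2²/(2.09 nm)² + 5²/(0.317 nm)²].
Evaluating gives E = 1.51×10^-17 J.

E = 1.51×10^-17 J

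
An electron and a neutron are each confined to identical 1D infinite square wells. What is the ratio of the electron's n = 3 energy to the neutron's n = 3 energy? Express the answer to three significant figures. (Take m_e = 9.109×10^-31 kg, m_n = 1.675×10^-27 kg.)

1.84×10^3

E_n ∝ 1/m at fixed n and L, so the ratio is m_n/m_e = 1.675×10^-27/9.109×10^-31 = 1.84×10^3.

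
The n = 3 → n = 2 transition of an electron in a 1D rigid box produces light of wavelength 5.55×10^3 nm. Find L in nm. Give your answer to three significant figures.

L = 2.90 nm

The photon carries ΔE = hc/λ = 6.626×10^-34·2.998×10^8/5.55×10^-6 m = 3.579×10^-20 J.
Since ΔE = (3² − 2²)E_1, E_1 = 7.158×10^-21 J, and L = h/√(8m_eE_1) = 2.90×10^-9 m = 2.90 nm.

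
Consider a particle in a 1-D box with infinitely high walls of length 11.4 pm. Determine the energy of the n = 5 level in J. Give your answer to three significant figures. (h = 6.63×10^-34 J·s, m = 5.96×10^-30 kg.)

For an infinite well E_n = n²h²/(8mL²), so E_1 = h²/(8mL²) = (6.63×10^-34)²/(8·5.96×10^-30·(1.14×10^-11 m)²) = 7.094×10^-17 J.
Then E_5 = 5²·E_1 = 25·7.094×10^-17 J = 1.77×10^-15 J.

E_5 = 1.77×10^-15 J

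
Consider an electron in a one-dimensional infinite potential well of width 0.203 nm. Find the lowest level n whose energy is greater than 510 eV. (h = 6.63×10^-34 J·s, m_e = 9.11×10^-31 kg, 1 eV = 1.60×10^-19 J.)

n = 8

E_1 = h²/(8m_eL²) = 1.464×10^-18 J = 9.150 eV.
Need n² > 510/9.150 = 55.74, i.e. n > 7.466.
The smallest integer satisfying this is n = 8.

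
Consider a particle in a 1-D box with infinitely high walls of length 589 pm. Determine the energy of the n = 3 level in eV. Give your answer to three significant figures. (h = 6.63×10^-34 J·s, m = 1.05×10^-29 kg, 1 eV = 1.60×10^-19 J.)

For an infinite well E_n = n²h²/(8mL²), so E_1 = h²/(8mL²) = (6.63×10^-34)²/(8·1.05×10^-29·(5.89×10^-10 m)²) = 1.508×10^-20 J.
Then E_3 = 3²·E_1 = 9·1.508×10^-20 J = 1.357×10^-19 J.
Converting, E_3 = 1.357×10^-19 J / (1.60×10^-19 J/eV) = 0.848 eV.

E_3 = 0.848 eV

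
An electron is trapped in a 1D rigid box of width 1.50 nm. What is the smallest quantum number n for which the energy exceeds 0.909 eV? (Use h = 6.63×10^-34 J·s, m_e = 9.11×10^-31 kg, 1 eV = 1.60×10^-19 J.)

n = 3

E_1 = h²/(8m_eL²) = 2.681×10^-20 J = 0.1676 eV.
Need n² > 0.909/0.1676 = 5.424, i.e. n > 2.329.
The smallest integer satisfying this is n = 3.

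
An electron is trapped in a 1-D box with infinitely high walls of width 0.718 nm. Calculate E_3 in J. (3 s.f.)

E_3 = 1.05×10^-18 J

For an infinite well E_n = n²h²/(8m_eL²), so E_1 = h²/(8m_eL²) = (6.626×10^-34)²/(8·9.109×10^-31·(7.18×10^-10 m)²) = 1.169×10^-19 J.
Then E_3 = 3²·E_1 = 9·1.169×10^-19 J = 1.05×10^-18 J.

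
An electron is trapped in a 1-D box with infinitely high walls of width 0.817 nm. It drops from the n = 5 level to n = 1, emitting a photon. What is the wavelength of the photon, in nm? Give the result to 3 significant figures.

E_1 = h²/(8m_eL²) = 9.026×10^-20 J, so ΔE = (5² − 1²)E_1 = 2.166×10^-18 J.
λ = hc/ΔE = (6.626×10^-34·2.998×10^8)/2.166×10^-18 = 9.17×10^-8 m = 91.7 nm.

λ = 91.7 nm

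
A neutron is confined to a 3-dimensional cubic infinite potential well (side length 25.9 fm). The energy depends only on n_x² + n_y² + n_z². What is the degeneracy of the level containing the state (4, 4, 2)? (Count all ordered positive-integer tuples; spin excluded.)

degeneracy = 3

The level has n_x² + n_y² + n_z² = 36. The ordered positive-integer solutions are (2, 4, 4), (4, 2, 4), (4, 4, 2).
That gives 3 states.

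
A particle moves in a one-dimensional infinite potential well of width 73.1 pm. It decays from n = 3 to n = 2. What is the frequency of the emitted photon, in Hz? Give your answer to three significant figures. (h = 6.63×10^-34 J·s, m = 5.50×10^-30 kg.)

E_1 = h²/(8mL²) = 1.870×10^-18 J and ΔE = (3² − 2²)E_1 = 9.350×10^-18 J.
f = ΔE/h = 9.350×10^-18/6.63×10^-34 = 1.41×10^16 Hz.

f = 1.41×10^16 Hz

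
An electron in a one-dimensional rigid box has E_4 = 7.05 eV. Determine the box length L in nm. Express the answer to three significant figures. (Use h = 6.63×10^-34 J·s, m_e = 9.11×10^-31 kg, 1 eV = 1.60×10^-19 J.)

L = 0.925 nm

From E_n = n²h²/(8m_eL²), L = n·h/√(8m_eE_n).
E_4 = 7.05 eV = 1.128×10^-18 J, so L = 4·6.63×10^-34/√(8·9.11×10^-31·1.128×10^-18) = 9.25×10^-10 m = 0.925 nm.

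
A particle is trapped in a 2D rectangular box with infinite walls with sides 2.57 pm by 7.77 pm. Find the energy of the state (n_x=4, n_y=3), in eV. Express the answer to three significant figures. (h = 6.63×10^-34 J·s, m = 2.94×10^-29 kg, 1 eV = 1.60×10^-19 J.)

E = 3.00×10^4 eV

For a 2D rectangular well E = (h²/8m)·Σ n_i²/L_i² = (6.63×10^-34)²/(8·2.94×10^-29) · [4²/(2.57 pm)² + 3²/(7.77 pm)²].
Evaluating gives E = 4.806×10^-15 J = 3.00×10^4 eV.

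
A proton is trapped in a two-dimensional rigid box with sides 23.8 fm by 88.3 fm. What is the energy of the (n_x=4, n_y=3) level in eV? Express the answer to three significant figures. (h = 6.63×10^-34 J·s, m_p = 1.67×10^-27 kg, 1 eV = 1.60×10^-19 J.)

For a 2D rectangular well E = (h²/8m_p)·Σ n_i²/L_i² = (6.63×10^-34)²/(8·1.67×10^-27) · [4²/(23.8 fm)² + 3²/(88.3 fm)²].
Evaluating gives E = 9.673×10^-13 J = 6.05×10^6 eV.

E = 6.05×10^6 eV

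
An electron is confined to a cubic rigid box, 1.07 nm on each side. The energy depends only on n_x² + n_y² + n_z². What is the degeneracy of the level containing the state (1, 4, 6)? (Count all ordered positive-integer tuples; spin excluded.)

degeneracy = 6

The level has n_x² + n_y² + n_z² = 53. The ordered positive-integer solutions are (1, 4, 6), (1, 6, 4), (4, 1, 6), (4, 6, 1), (6, 1, 4), (6, 4, 1).
That gives 6 states.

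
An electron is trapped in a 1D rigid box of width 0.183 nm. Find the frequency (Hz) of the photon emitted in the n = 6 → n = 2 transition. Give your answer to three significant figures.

E_1 = h²/(8m_eL²) = 1.799×10^-18 J and ΔE = (6² − 2²)E_1 = 5.757×10^-17 J.
f = ΔE/h = 5.757×10^-17/6.626×10^-34 = 8.69×10^16 Hz.

f = 8.69×10^16 Hz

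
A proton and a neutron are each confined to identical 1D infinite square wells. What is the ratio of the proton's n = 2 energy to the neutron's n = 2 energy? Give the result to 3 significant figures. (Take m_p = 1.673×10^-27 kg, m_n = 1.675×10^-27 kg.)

E_n ∝ 1/m at fixed n and L, so the ratio is m_n/m_p = 1.675×10^-27/1.673×10^-27 = 1.00.

1.00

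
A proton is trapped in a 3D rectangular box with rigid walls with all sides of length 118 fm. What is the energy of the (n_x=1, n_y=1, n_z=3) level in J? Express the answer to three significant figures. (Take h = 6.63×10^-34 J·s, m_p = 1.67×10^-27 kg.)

For a 3D rectangular well E = (h²/8m_p)·Σ n_i²/L_i² = (6.63×10^-34)²/(8·1.67×10^-27) · [1²/(118 fm)² + 1²/(118 fm)² + 3²/(118 fm)²].
Evaluating gives E = 2.60×10^-14 J.

E = 2.60×10^-14 J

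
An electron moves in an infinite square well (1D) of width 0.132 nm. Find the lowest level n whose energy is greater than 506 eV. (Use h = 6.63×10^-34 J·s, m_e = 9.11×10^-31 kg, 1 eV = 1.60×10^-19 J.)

E_1 = h²/(8m_eL²) = 3.462×10^-18 J = 21.64 eV.
Need n² > 506/21.64 = 23.38, i.e. n > 4.835.
The smallest integer satisfying this is n = 5.

n = 5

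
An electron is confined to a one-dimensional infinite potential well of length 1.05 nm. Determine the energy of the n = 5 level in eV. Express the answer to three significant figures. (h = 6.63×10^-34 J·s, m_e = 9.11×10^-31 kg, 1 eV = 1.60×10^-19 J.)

E_5 = 8.55 eV

For an infinite well E_n = n²h²/(8m_eL²), so E_1 = h²/(8m_eL²) = (6.63×10^-34)²/(8·9.11×10^-31·(1.05×10^-9 m)²) = 5.471×10^-20 J.
Then E_5 = 5²·E_1 = 25·5.471×10^-20 J = 1.368×10^-18 J.
Converting, E_5 = 1.368×10^-18 J / (1.60×10^-19 J/eV) = 8.55 eV.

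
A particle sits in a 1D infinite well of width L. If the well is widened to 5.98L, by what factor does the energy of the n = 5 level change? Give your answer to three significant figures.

E_n ∝ 1/L², so the energy scales by 1/5.98² = 0.0280.

0.0280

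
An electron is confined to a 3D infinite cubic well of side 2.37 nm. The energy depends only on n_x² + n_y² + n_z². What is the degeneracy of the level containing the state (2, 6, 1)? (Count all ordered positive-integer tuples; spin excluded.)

The level has n_x² + n_y² + n_z² = 41. The ordered positive-integer solutions are (1, 2, 6), (1, 6, 2), (2, 1, 6), (2, 6, 1), (3, 4, 4), (4, 3, 4), (4, 4, 3), (6, 1, 2), (6, 2, 1).
That gives 9 states.

degeneracy = 9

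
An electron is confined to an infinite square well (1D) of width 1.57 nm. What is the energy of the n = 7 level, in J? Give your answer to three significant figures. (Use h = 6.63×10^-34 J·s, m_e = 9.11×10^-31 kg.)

For an infinite well E_n = n²h²/(8m_eL²), so E_1 = h²/(8m_eL²) = (6.63×10^-34)²/(8·9.11×10^-31·(1.57×10^-9 m)²) = 2.447×10^-20 J.
Then E_7 = 7²·E_1 = 49·2.447×10^-20 J = 1.20×10^-18 J.

E_7 = 1.20×10^-18 J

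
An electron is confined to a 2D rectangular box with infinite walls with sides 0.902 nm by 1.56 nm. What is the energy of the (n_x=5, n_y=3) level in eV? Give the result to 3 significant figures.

E = 12.9 eV

For a 2D rectangular well E = (h²/8m_e)·Σ n_i²/L_i² = (6.626×10^-34)²/(8·9.109×10^-31) · [5²/(0.902 nm)² + 3²/(1.56 nm)²].
Evaluating gives E = 2.074×10^-18 J = 12.9 eV.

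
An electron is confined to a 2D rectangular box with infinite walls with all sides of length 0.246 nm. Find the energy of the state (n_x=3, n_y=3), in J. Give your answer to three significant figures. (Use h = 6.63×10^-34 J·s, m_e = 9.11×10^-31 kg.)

For a 2D rectangular well E = (h²/8m_e)·Σ n_i²/L_i² = (6.63×10^-34)²/(8·9.11×10^-31) · [3²/(0.246 nm)² + 3²/(0.246 nm)²].
Evaluating gives E = 1.79×10^-17 J.

E = 1.79×10^-17 J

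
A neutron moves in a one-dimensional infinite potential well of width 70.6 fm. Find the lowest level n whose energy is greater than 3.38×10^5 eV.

n = 3

E_1 = h²/(8m_nL²) = 6.573×10^-15 J = 4.103×10^4 eV.
Need n² > 3.38×10^5/4.103×10^4 = 8.238, i.e. n > 2.870.
The smallest integer satisfying this is n = 3.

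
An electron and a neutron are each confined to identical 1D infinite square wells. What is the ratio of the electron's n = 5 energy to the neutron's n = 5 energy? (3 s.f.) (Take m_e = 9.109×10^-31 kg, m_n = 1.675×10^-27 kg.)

1.84×10^3

E_n ∝ 1/m at fixed n and L, so the ratio is m_n/m_e = 1.675×10^-27/9.109×10^-31 = 1.84×10^3.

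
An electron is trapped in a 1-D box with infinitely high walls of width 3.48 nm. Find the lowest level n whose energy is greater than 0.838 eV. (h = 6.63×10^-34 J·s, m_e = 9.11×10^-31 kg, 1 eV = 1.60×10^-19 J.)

n = 6

E_1 = h²/(8m_eL²) = 4.980×10^-21 J = 0.03112 eV.
Need n² > 0.838/0.03112 = 26.93, i.e. n > 5.189.
The smallest integer satisfying this is n = 6.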